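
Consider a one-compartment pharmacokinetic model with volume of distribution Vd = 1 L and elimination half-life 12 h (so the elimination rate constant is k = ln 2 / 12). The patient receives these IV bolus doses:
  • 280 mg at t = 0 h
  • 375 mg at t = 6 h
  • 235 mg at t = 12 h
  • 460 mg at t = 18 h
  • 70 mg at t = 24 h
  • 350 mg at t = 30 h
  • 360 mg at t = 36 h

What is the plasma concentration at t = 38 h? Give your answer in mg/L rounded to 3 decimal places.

k = ln 2 / 12 = 0.05776 per h
Dose 1 (280 mg at t=0 h): 280·exp(−0.05776·38) = 31.181 mg/L
Dose 2 (375 mg at t=6 h): 375·exp(−0.05776·32) = 59.059 mg/L
Dose 3 (235 mg at t=12 h): 235·exp(−0.05776·26) = 52.340 mg/L
Dose 4 (460 mg at t=18 h): 460·exp(−0.05776·20) = 144.891 mg/L
Dose 5 (70 mg at t=24 h): 70·exp(−0.05776·14) = 31.181 mg/L
Dose 6 (350 mg at t=30 h): 350·exp(−0.05776·8) = 220.486 mg/L
Dose 7 (360 mg at t=36 h): 360·exp(−0.05776·2) = 320.724 mg/L
C(38) = 31.181 + 59.059 + 52.340 + 144.891 + 31.181 + 220.486 + 320.724 = 859.863 mg/L

859.863 mg/L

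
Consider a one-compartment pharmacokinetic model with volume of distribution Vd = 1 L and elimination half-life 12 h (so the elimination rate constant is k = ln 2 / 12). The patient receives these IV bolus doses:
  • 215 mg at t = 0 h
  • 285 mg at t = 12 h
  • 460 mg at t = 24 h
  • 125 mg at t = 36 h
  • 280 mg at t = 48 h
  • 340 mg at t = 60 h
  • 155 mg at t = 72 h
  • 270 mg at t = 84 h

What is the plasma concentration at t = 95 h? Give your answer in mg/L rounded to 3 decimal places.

k = ln 2 / 12 = 0.05776 per h
Dose 1 (215 mg at t=0 h): 215·exp(−0.05776·95) = 0.890 mg/L
Dose 2 (285 mg at t=12 h): 285·exp(−0.05776·83) = 2.359 mg/L
Dose 3 (460 mg at t=24 h): 460·exp(−0.05776·71) = 7.615 mg/L
Dose 4 (125 mg at t=36 h): 125·exp(−0.05776·59) = 4.139 mg/L
Dose 5 (280 mg at t=48 h): 280·exp(−0.05776·47) = 18.541 mg/L
Dose 6 (340 mg at t=60 h): 340·exp(−0.05776·35) = 45.027 mg/L
Dose 7 (155 mg at t=72 h): 155·exp(−0.05776·23) = 41.054 mg/L
Dose 8 (270 mg at t=84 h): 270·exp(−0.05776·11) = 143.028 mg/L
C(95) = 0.890 + 2.359 + 7.615 + 4.139 + 18.541 + 45.027 + 41.054 + 143.028 = 262.652 mg/L

262.652 mg/L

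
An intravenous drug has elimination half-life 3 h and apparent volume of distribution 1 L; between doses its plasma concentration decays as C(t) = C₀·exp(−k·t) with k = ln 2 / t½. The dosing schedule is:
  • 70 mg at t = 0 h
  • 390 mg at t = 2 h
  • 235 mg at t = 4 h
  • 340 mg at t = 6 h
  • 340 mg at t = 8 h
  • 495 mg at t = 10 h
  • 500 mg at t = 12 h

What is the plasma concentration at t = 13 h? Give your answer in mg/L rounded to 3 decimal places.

k = ln 2 / 3 = 0.23105 per h
Dose 1 (70 mg at t=0 h): 70·exp(−0.23105·13) = 3.472 mg/L
Dose 2 (390 mg at t=2 h): 390·exp(−0.23105·11) = 30.711 mg/L
Dose 3 (235 mg at t=4 h): 235·exp(−0.23105·9) = 29.375 mg/L
Dose 4 (340 mg at t=6 h): 340·exp(−0.23105·7) = 67.465 mg/L
Dose 5 (340 mg at t=8 h): 340·exp(−0.23105·5) = 107.093 mg/L
Dose 6 (495 mg at t=10 h): 495·exp(−0.23105·3) = 247.500 mg/L
Dose 7 (500 mg at t=12 h): 500·exp(−0.23105·1) = 396.850 mg/L
C(13) = 3.472 + 30.711 + 29.375 + 67.465 + 107.093 + 247.500 + 396.850 = 882.466 mg/L

882.466 mg/L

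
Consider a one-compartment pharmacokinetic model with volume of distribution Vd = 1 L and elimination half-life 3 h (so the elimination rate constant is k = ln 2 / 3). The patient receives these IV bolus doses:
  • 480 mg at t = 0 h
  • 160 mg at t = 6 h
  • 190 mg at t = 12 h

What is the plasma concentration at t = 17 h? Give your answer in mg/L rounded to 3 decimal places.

k = ln 2 / 3 = 0.23105 per h
Dose 1 (480 mg at t=0 h): 480·exp(−0.23105·17) = 9.449 mg/L
Dose 2 (160 mg at t=6 h): 160·exp(−0.23105·11) = 12.599 mg/L
Dose 3 (190 mg at t=12 h): 190·exp(−0.23105·5) = 59.846 mg/L
C(17) = 9.449 + 12.599 + 59.846 = 81.895 mg/L

81.895 mg/L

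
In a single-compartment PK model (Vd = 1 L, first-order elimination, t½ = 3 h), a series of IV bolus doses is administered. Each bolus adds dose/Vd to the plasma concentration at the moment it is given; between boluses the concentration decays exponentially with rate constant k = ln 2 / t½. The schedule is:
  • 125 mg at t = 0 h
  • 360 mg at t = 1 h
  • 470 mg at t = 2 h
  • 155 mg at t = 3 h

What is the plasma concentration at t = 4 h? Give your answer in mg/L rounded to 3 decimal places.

k = ln 2 / 3 = 0.23105 per h
Dose 1 (125 mg at t=0 h): 125·exp(−0.23105·4) = 49.606 mg/L
Dose 2 (360 mg at t=1 h): 360·exp(−0.23105·3) = 180.000 mg/L
Dose 3 (470 mg at t=2 h): 470·exp(−0.23105·2) = 296.081 mg/L
Dose 4 (155 mg at t=3 h): 155·exp(−0.23105·1) = 123.024 mg/L
C(4) = 49.606 + 180.000 + 296.081 + 123.024 = 648.711 mg/L

648.711 mg/L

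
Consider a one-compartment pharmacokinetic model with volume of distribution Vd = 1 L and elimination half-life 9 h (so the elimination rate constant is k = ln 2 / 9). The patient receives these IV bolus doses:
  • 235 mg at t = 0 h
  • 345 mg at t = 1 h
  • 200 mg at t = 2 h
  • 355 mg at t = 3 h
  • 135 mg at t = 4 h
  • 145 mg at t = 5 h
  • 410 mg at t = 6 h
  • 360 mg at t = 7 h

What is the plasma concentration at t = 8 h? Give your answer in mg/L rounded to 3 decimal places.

k = ln 2 / 9 = 0.07702 per h
Dose 1 (235 mg at t=0 h): 235·exp(−0.07702·8) = 126.907 mg/L
Dose 2 (345 mg at t=1 h): 345·exp(−0.07702·7) = 201.226 mg/L
Dose 3 (200 mg at t=2 h): 200·exp(−0.07702·6) = 125.992 mg/L
Dose 4 (355 mg at t=3 h): 355·exp(−0.07702·5) = 241.540 mg/L
Dose 5 (135 mg at t=4 h): 135·exp(−0.07702·4) = 99.207 mg/L
Dose 6 (145 mg at t=5 h): 145·exp(−0.07702·3) = 115.087 mg/L
Dose 7 (410 mg at t=6 h): 410·exp(−0.07702·2) = 351.470 mg/L
Dose 8 (360 mg at t=7 h): 360·exp(−0.07702·1) = 333.315 mg/L
C(8) = 126.907 + 201.226 + 125.992 + 241.540 + 99.207 + 115.087 + 351.470 + 333.315 = 1594.744 mg/L

1594.744 mg/L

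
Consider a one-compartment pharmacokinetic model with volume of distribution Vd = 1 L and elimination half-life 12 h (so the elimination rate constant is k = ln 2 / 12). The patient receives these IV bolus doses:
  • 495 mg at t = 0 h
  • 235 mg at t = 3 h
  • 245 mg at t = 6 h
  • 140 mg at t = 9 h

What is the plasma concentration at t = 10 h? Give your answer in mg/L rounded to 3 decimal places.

k = ln 2 / 12 = 0.05776 per h
Dose 1 (495 mg at t=0 h): 495·exp(−0.05776·10) = 277.809 mg/L
Dose 2 (235 mg at t=3 h): 235·exp(−0.05776·7) = 156.844 mg/L
Dose 3 (245 mg at t=6 h): 245·exp(−0.05776·4) = 194.457 mg/L
Dose 4 (140 mg at t=9 h): 140·exp(−0.05776·1) = 132.142 mg/L
C(10) = 277.809 + 156.844 + 194.457 + 132.142 = 761.252 mg/L

761.252 mg/L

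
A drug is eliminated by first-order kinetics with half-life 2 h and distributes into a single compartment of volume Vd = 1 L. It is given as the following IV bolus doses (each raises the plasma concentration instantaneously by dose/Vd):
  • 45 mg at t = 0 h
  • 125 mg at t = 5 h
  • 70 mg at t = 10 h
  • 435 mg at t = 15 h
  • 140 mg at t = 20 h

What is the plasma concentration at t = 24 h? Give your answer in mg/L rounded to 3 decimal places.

k = ln 2 / 2 = 0.34657 per h
Dose 1 (45 mg at t=0 h): 45·exp(−0.34657·24) = 0.011 mg/L
Dose 2 (125 mg at t=5 h): 125·exp(−0.34657·19) = 0.173 mg/L
Dose 3 (70 mg at t=10 h): 70·exp(−0.34657·14) = 0.547 mg/L
Dose 4 (435 mg at t=15 h): 435·exp(−0.34657·9) = 19.224 mg/L
Dose 5 (140 mg at t=20 h): 140·exp(−0.34657·4) = 35.000 mg/L
C(24) = 0.011 + 0.173 + 0.547 + 19.224 + 35.000 = 54.955 mg/L

54.955 mg/L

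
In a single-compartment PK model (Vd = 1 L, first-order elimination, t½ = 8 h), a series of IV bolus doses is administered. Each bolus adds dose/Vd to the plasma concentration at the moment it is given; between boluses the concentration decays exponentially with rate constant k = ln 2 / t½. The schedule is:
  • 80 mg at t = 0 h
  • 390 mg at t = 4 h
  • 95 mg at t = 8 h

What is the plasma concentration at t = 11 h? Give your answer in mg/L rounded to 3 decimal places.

316.748 mg/L

k = ln 2 / 8 = 0.08664 per h
Dose 1 (80 mg at t=0 h): 80·exp(−0.08664·11) = 30.844 mg/L
Dose 2 (390 mg at t=4 h): 390·exp(−0.08664·7) = 212.649 mg/L
Dose 3 (95 mg at t=8 h): 95·exp(−0.08664·3) = 73.255 mg/L
C(11) = 30.844 + 212.649 + 73.255 = 316.748 mg/L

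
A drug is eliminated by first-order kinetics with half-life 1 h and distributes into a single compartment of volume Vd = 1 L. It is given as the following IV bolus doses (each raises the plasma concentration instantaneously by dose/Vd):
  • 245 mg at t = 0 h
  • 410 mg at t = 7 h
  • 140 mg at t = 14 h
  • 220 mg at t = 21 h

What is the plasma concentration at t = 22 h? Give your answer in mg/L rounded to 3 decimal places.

k = ln 2 / 1 = 0.69315 per h
Dose 1 (245 mg at t=0 h): 245·exp(−0.69315·22) = 0.000 mg/L
Dose 2 (410 mg at t=7 h): 410·exp(−0.69315·15) = 0.013 mg/L
Dose 3 (140 mg at t=14 h): 140·exp(−0.69315·8) = 0.547 mg/L
Dose 4 (220 mg at t=21 h): 220·exp(−0.69315·1) = 110.000 mg/L
C(22) = 0.000 + 0.013 + 0.547 + 110.000 = 110.559 mg/L

110.559 mg/L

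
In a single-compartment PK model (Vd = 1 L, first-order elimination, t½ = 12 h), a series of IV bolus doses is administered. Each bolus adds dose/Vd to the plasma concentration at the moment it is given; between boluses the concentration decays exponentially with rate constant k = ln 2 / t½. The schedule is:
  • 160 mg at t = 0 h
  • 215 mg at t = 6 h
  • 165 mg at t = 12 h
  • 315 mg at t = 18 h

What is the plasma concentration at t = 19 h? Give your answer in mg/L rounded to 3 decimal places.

k = ln 2 / 12 = 0.05776 per h
Dose 1 (160 mg at t=0 h): 160·exp(−0.05776·19) = 53.394 mg/L
Dose 2 (215 mg at t=6 h): 215·exp(−0.05776·13) = 101.466 mg/L
Dose 3 (165 mg at t=12 h): 165·exp(−0.05776·7) = 110.124 mg/L
Dose 4 (315 mg at t=18 h): 315·exp(−0.05776·1) = 297.320 mg/L
C(19) = 53.394 + 101.466 + 110.124 + 297.320 = 562.305 mg/L

562.305 mg/L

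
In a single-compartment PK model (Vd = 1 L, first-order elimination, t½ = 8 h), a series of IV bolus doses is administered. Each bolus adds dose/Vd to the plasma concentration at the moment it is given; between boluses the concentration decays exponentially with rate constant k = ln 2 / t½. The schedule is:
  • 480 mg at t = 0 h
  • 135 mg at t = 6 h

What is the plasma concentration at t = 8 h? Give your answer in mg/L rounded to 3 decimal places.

353.521 mg/L

k = ln 2 / 8 = 0.08664 per h
Dose 1 (480 mg at t=0 h): 480·exp(−0.08664·8) = 240.000 mg/L
Dose 2 (135 mg at t=6 h): 135·exp(−0.08664·2) = 113.521 mg/L
C(8) = 240.000 + 113.521 = 353.521 mg/L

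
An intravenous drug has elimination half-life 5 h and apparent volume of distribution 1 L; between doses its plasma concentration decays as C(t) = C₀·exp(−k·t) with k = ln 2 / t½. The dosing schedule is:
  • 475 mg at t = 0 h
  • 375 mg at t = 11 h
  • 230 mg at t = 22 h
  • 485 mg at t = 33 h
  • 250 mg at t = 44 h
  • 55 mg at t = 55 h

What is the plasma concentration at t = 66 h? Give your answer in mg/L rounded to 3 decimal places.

29.561 mg/L

k = ln 2 / 5 = 0.13863 per h
Dose 1 (475 mg at t=0 h): 475·exp(−0.13863·66) = 0.050 mg/L
Dose 2 (375 mg at t=11 h): 375·exp(−0.13863·55) = 0.183 mg/L
Dose 3 (230 mg at t=22 h): 230·exp(−0.13863·44) = 0.516 mg/L
Dose 4 (485 mg at t=33 h): 485·exp(−0.13863·33) = 5.000 mg/L
Dose 5 (250 mg at t=44 h): 250·exp(−0.13863·22) = 11.842 mg/L
Dose 6 (55 mg at t=55 h): 55·exp(−0.13863·11) = 11.970 mg/L
C(66) = 0.050 + 0.183 + 0.516 + 5.000 + 11.842 + 11.970 = 29.561 mg/L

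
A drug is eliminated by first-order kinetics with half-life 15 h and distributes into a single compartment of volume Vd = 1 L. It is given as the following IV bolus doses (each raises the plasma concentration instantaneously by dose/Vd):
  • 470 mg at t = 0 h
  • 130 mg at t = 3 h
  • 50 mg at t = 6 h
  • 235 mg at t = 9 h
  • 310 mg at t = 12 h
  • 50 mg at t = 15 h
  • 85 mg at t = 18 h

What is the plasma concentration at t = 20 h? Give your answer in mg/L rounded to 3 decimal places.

744.697 mg/L

k = ln 2 / 15 = 0.04621 per h
Dose 1 (470 mg at t=0 h): 470·exp(−0.04621·20) = 186.520 mg/L
Dose 2 (130 mg at t=3 h): 130·exp(−0.04621·17) = 59.262 mg/L
Dose 3 (50 mg at t=6 h): 50·exp(−0.04621·14) = 26.182 mg/L
Dose 4 (235 mg at t=9 h): 235·exp(−0.04621·11) = 141.355 mg/L
Dose 5 (310 mg at t=12 h): 310·exp(−0.04621·8) = 214.196 mg/L
Dose 6 (50 mg at t=15 h): 50·exp(−0.04621·5) = 39.685 mg/L
Dose 7 (85 mg at t=18 h): 85·exp(−0.04621·2) = 77.496 mg/L
C(20) = 186.520 + 59.262 + 26.182 + 141.355 + 214.196 + 39.685 + 77.496 = 744.697 mg/L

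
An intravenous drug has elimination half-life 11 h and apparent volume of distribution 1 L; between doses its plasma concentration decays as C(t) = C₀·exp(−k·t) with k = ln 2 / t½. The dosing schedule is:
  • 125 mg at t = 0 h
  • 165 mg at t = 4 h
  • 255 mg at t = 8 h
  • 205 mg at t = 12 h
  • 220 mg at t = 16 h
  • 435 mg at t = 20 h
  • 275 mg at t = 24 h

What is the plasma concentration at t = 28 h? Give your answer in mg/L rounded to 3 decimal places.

k = ln 2 / 11 = 0.06301 per h
Dose 1 (125 mg at t=0 h): 125·exp(−0.06301·28) = 21.412 mg/L
Dose 2 (165 mg at t=4 h): 165·exp(−0.06301·24) = 36.366 mg/L
Dose 3 (255 mg at t=8 h): 255·exp(−0.06301·20) = 72.312 mg/L
Dose 4 (205 mg at t=12 h): 205·exp(−0.06301·16) = 74.798 mg/L
Dose 5 (220 mg at t=16 h): 220·exp(−0.06301·12) = 103.282 mg/L
Dose 6 (435 mg at t=20 h): 435·exp(−0.06301·8) = 262.759 mg/L
Dose 7 (275 mg at t=24 h): 275·exp(−0.06301·4) = 213.731 mg/L
C(28) = 21.412 + 36.366 + 72.312 + 74.798 + 103.282 + 262.759 + 213.731 = 784.661 mg/L

784.661 mg/L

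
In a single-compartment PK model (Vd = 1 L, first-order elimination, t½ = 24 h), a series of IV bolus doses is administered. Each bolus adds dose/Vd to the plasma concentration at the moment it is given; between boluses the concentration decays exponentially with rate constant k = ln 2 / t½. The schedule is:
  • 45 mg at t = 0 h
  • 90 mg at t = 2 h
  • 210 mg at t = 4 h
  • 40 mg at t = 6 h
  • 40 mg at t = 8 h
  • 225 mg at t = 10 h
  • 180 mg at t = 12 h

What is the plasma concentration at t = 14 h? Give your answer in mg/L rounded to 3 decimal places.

686.729 mg/L

k = ln 2 / 24 = 0.02888 per h
Dose 1 (45 mg at t=0 h): 45·exp(−0.02888·14) = 30.034 mg/L
Dose 2 (90 mg at t=2 h): 90·exp(−0.02888·12) = 63.640 mg/L
Dose 3 (210 mg at t=4 h): 210·exp(−0.02888·10) = 157.322 mg/L
Dose 4 (40 mg at t=6 h): 40·exp(−0.02888·8) = 31.748 mg/L
Dose 5 (40 mg at t=8 h): 40·exp(−0.02888·6) = 33.636 mg/L
Dose 6 (225 mg at t=10 h): 225·exp(−0.02888·4) = 200.452 mg/L
Dose 7 (180 mg at t=12 h): 180·exp(−0.02888·2) = 169.897 mg/L
C(14) = 30.034 + 63.640 + 157.322 + 31.748 + 33.636 + 200.452 + 169.897 = 686.729 mg/L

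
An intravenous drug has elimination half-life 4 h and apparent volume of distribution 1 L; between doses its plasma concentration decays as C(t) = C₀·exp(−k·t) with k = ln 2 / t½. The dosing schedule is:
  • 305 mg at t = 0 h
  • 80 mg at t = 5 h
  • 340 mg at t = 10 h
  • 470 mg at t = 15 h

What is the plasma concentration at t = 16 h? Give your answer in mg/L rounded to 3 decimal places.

k = ln 2 / 4 = 0.17329 per h
Dose 1 (305 mg at t=0 h): 305·exp(−0.17329·16) = 19.062 mg/L
Dose 2 (80 mg at t=5 h): 80·exp(−0.17329·11) = 11.892 mg/L
Dose 3 (340 mg at t=10 h): 340·exp(−0.17329·6) = 120.208 mg/L
Dose 4 (470 mg at t=15 h): 470·exp(−0.17329·1) = 395.221 mg/L
C(16) = 19.062 + 11.892 + 120.208 + 395.221 = 546.384 mg/L

546.384 mg/L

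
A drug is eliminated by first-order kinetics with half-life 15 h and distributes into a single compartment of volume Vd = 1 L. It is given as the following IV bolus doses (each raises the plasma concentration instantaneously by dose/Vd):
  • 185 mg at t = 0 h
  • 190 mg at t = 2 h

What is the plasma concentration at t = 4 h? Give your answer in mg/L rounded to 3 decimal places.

327.006 mg/L

k = ln 2 / 15 = 0.04621 per h
Dose 1 (185 mg at t=0 h): 185·exp(−0.04621·4) = 153.779 mg/L
Dose 2 (190 mg at t=2 h): 190·exp(−0.04621·2) = 173.227 mg/L
C(4) = 153.779 + 173.227 = 327.006 mg/L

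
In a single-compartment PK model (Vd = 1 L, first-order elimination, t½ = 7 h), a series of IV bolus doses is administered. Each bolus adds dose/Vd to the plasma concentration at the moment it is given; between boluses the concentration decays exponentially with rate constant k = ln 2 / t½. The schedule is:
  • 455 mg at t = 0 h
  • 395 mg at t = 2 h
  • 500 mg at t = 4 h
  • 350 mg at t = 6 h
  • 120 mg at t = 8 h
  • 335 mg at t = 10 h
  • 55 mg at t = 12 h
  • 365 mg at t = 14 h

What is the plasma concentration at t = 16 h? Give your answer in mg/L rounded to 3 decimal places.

1050.177 mg/L

k = ln 2 / 7 = 0.09902 per h
Dose 1 (455 mg at t=0 h): 455·exp(−0.09902·16) = 93.313 mg/L
Dose 2 (395 mg at t=2 h): 395·exp(−0.09902·14) = 98.750 mg/L
Dose 3 (500 mg at t=4 h): 500·exp(−0.09902·12) = 152.377 mg/L
Dose 4 (350 mg at t=6 h): 350·exp(−0.09902·10) = 130.025 mg/L
Dose 5 (120 mg at t=8 h): 120·exp(−0.09902·8) = 54.343 mg/L
Dose 6 (335 mg at t=10 h): 335·exp(−0.09902·6) = 184.935 mg/L
Dose 7 (55 mg at t=12 h): 55·exp(−0.09902·4) = 37.012 mg/L
Dose 8 (365 mg at t=14 h): 365·exp(−0.09902·2) = 299.422 mg/L
C(16) = 93.313 + 98.750 + 152.377 + 130.025 + 54.343 + 184.935 + 37.012 + 299.422 = 1050.177 mg/L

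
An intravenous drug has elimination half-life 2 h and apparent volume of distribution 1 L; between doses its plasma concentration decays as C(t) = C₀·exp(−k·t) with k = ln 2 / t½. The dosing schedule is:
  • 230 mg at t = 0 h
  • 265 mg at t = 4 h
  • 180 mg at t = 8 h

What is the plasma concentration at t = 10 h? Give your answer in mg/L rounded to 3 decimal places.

130.312 mg/L

k = ln 2 / 2 = 0.34657 per h
Dose 1 (230 mg at t=0 h): 230·exp(−0.34657·10) = 7.188 mg/L
Dose 2 (265 mg at t=4 h): 265·exp(−0.34657·6) = 33.125 mg/L
Dose 3 (180 mg at t=8 h): 180·exp(−0.34657·2) = 90.000 mg/L
C(10) = 7.188 + 33.125 + 90.000 = 130.312 mg/L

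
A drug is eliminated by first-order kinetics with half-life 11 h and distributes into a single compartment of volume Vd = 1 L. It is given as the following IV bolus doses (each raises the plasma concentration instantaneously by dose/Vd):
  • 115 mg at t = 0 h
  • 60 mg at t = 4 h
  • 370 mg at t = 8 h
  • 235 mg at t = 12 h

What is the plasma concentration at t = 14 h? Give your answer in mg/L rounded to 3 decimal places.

540.236 mg/L

k = ln 2 / 11 = 0.06301 per h
Dose 1 (115 mg at t=0 h): 115·exp(−0.06301·14) = 47.596 mg/L
Dose 2 (60 mg at t=4 h): 60·exp(−0.06301·10) = 31.951 mg/L
Dose 3 (370 mg at t=8 h): 370·exp(−0.06301·6) = 253.515 mg/L
Dose 4 (235 mg at t=12 h): 235·exp(−0.06301·2) = 207.174 mg/L
C(14) = 47.596 + 31.951 + 253.515 + 207.174 = 540.236 mg/L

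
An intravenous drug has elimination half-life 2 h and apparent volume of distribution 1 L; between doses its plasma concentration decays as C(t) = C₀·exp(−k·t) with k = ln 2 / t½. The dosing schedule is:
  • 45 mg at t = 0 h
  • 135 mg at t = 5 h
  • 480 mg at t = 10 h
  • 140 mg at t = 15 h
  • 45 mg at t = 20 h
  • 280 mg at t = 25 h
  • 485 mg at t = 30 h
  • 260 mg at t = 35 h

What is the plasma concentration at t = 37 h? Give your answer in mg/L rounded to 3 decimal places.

177.480 mg/L

k = ln 2 / 2 = 0.34657 per h
Dose 1 (45 mg at t=0 h): 45·exp(−0.34657·37) = 0.000 mg/L
Dose 2 (135 mg at t=5 h): 135·exp(−0.34657·32) = 0.002 mg/L
Dose 3 (480 mg at t=10 h): 480·exp(−0.34657·27) = 0.041 mg/L
Dose 4 (140 mg at t=15 h): 140·exp(−0.34657·22) = 0.068 mg/L
Dose 5 (45 mg at t=20 h): 45·exp(−0.34657·17) = 0.124 mg/L
Dose 6 (280 mg at t=25 h): 280·exp(−0.34657·12) = 4.375 mg/L
Dose 7 (485 mg at t=30 h): 485·exp(−0.34657·7) = 42.868 mg/L
Dose 8 (260 mg at t=35 h): 260·exp(−0.34657·2) = 130.000 mg/L
C(37) = 0.000 + 0.002 + 0.041 + 0.068 + 0.124 + 4.375 + 42.868 + 130.000 = 177.480 mg/L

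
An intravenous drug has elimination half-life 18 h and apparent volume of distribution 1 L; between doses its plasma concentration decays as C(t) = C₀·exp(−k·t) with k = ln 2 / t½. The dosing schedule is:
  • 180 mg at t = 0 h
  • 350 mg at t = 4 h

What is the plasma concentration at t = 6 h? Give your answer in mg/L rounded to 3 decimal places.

k = ln 2 / 18 = 0.03851 per h
Dose 1 (180 mg at t=0 h): 180·exp(−0.03851·6) = 142.866 mg/L
Dose 2 (350 mg at t=4 h): 350·exp(−0.03851·2) = 324.056 mg/L
C(6) = 142.866 + 324.056 = 466.922 mg/L

466.922 mg/L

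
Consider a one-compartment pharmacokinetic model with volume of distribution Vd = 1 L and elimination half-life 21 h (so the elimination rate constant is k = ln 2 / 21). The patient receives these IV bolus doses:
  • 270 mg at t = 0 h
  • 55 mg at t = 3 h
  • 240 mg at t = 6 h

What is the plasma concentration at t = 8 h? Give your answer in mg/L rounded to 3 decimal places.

k = ln 2 / 21 = 0.03301 per h
Dose 1 (270 mg at t=0 h): 270·exp(−0.03301·8) = 207.341 mg/L
Dose 2 (55 mg at t=3 h): 55·exp(−0.03301·5) = 46.633 mg/L
Dose 3 (240 mg at t=6 h): 240·exp(−0.03301·2) = 224.668 mg/L
C(8) = 207.341 + 46.633 + 224.668 = 478.642 mg/L

478.642 mg/L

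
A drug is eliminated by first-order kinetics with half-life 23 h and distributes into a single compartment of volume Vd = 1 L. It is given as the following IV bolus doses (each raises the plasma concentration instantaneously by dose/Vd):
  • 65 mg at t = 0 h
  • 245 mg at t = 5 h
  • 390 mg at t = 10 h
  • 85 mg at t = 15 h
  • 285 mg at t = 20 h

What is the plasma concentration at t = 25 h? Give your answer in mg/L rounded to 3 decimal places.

720.873 mg/L

k = ln 2 / 23 = 0.03014 per h
Dose 1 (65 mg at t=0 h): 65·exp(−0.03014·25) = 30.599 mg/L
Dose 2 (245 mg at t=5 h): 245·exp(−0.03014·20) = 134.091 mg/L
Dose 3 (390 mg at t=10 h): 390·exp(−0.03014·15) = 248.165 mg/L
Dose 4 (85 mg at t=15 h): 85·exp(−0.03014·10) = 62.883 mg/L
Dose 5 (285 mg at t=20 h): 285·exp(−0.03014·5) = 245.134 mg/L
C(25) = 30.599 + 134.091 + 248.165 + 62.883 + 245.134 = 720.873 mg/L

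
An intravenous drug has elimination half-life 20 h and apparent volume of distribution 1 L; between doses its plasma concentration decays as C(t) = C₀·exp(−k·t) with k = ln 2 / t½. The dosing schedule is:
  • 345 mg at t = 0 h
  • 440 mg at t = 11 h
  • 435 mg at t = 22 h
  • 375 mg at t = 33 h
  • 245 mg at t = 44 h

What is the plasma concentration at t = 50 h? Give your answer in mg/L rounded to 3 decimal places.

k = ln 2 / 20 = 0.03466 per h
Dose 1 (345 mg at t=0 h): 345·exp(−0.03466·50) = 60.988 mg/L
Dose 2 (440 mg at t=11 h): 440·exp(−0.03466·39) = 113.879 mg/L
Dose 3 (435 mg at t=22 h): 435·exp(−0.03466·28) = 164.834 mg/L
Dose 4 (375 mg at t=33 h): 375·exp(−0.03466·17) = 208.044 mg/L
Dose 5 (245 mg at t=44 h): 245·exp(−0.03466·6) = 199.002 mg/L
C(50) = 60.988 + 113.879 + 164.834 + 208.044 + 199.002 = 746.747 mg/L

746.747 mg/L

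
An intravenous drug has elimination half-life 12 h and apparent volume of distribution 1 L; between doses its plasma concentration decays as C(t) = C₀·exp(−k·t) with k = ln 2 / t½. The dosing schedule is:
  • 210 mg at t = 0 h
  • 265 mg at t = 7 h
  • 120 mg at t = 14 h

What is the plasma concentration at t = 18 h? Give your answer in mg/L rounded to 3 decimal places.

309.869 mg/L

k = ln 2 / 12 = 0.05776 per h
Dose 1 (210 mg at t=0 h): 210·exp(−0.05776·18) = 74.246 mg/L
Dose 2 (265 mg at t=7 h): 265·exp(−0.05776·11) = 140.379 mg/L
Dose 3 (120 mg at t=14 h): 120·exp(−0.05776·4) = 95.244 mg/L
C(18) = 74.246 + 140.379 + 95.244 = 309.869 mg/L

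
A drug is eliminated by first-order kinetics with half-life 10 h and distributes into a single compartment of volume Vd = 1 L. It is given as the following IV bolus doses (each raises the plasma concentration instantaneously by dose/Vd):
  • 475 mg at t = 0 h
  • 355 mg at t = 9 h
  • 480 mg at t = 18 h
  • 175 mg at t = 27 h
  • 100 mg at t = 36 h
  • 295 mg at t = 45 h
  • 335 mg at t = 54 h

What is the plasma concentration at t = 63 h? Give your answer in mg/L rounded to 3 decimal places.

329.709 mg/L

k = ln 2 / 10 = 0.06931 per h
Dose 1 (475 mg at t=0 h): 475·exp(−0.06931·63) = 6.028 mg/L
Dose 2 (355 mg at t=9 h): 355·exp(−0.06931·54) = 8.407 mg/L
Dose 3 (480 mg at t=18 h): 480·exp(−0.06931·45) = 21.213 mg/L
Dose 4 (175 mg at t=27 h): 175·exp(−0.06931·36) = 14.432 mg/L
Dose 5 (100 mg at t=36 h): 100·exp(−0.06931·27) = 15.389 mg/L
Dose 6 (295 mg at t=45 h): 295·exp(−0.06931·18) = 84.717 mg/L
Dose 7 (335 mg at t=54 h): 335·exp(−0.06931·9) = 179.522 mg/L
C(63) = 6.028 + 8.407 + 21.213 + 14.432 + 15.389 + 84.717 + 179.522 = 329.709 mg/L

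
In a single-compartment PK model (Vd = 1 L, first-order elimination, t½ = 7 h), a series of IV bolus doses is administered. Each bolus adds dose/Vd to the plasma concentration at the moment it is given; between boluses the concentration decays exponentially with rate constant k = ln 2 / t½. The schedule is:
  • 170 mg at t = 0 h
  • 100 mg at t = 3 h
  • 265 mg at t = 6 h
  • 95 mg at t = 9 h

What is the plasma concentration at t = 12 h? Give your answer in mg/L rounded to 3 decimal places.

k = ln 2 / 7 = 0.09902 per h
Dose 1 (170 mg at t=0 h): 170·exp(−0.09902·12) = 51.808 mg/L
Dose 2 (100 mg at t=3 h): 100·exp(−0.09902·9) = 41.017 mg/L
Dose 3 (265 mg at t=6 h): 265·exp(−0.09902·6) = 146.292 mg/L
Dose 4 (95 mg at t=9 h): 95·exp(−0.09902·3) = 70.585 mg/L
C(12) = 51.808 + 41.017 + 146.292 + 70.585 = 309.701 mg/L

309.701 mg/L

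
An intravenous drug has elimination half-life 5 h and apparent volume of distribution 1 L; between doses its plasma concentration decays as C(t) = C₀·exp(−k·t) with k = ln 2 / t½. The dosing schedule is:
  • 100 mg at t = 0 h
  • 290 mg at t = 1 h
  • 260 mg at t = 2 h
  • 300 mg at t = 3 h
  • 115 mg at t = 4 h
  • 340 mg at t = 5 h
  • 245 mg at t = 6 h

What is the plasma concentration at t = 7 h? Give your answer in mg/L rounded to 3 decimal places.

k = ln 2 / 5 = 0.13863 per h
Dose 1 (100 mg at t=0 h): 100·exp(−0.13863·7) = 37.893 mg/L
Dose 2 (290 mg at t=1 h): 290·exp(−0.13863·6) = 126.230 mg/L
Dose 3 (260 mg at t=2 h): 260·exp(−0.13863·5) = 130.000 mg/L
Dose 4 (300 mg at t=3 h): 300·exp(−0.13863·4) = 172.305 mg/L
Dose 5 (115 mg at t=4 h): 115·exp(−0.13863·3) = 75.872 mg/L
Dose 6 (340 mg at t=5 h): 340·exp(−0.13863·2) = 257.672 mg/L
Dose 7 (245 mg at t=6 h): 245·exp(−0.13863·1) = 213.285 mg/L
C(7) = 37.893 + 126.230 + 130.000 + 172.305 + 75.872 + 257.672 + 213.285 = 1013.256 mg/L

1013.256 mg/L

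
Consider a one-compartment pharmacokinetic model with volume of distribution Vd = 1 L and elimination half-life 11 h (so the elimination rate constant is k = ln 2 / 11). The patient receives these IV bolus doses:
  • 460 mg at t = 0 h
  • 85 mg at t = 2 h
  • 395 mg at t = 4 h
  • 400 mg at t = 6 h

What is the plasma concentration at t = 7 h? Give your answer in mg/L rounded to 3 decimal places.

1060.496 mg/L

k = ln 2 / 11 = 0.06301 per h
Dose 1 (460 mg at t=0 h): 460·exp(−0.06301·7) = 295.933 mg/L
Dose 2 (85 mg at t=2 h): 85·exp(−0.06301·5) = 62.028 mg/L
Dose 3 (395 mg at t=4 h): 395·exp(−0.06301·3) = 326.963 mg/L
Dose 4 (400 mg at t=6 h): 400·exp(−0.06301·1) = 375.572 mg/L
C(7) = 295.933 + 62.028 + 326.963 + 375.572 = 1060.496 mg/L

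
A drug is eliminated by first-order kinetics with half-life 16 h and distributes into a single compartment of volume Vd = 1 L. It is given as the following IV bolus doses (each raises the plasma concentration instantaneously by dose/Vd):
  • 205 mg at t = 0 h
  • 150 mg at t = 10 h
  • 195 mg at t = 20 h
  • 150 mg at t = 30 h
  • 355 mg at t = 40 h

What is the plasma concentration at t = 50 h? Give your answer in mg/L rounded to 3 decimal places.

k = ln 2 / 16 = 0.04332 per h
Dose 1 (205 mg at t=0 h): 205·exp(−0.04332·50) = 23.498 mg/L
Dose 2 (150 mg at t=10 h): 150·exp(−0.04332·40) = 26.517 mg/L
Dose 3 (195 mg at t=20 h): 195·exp(−0.04332·30) = 53.162 mg/L
Dose 4 (150 mg at t=30 h): 150·exp(−0.04332·20) = 63.067 mg/L
Dose 5 (355 mg at t=40 h): 355·exp(−0.04332·10) = 230.189 mg/L
C(50) = 23.498 + 26.517 + 53.162 + 63.067 + 230.189 = 396.433 mg/L

396.433 mg/L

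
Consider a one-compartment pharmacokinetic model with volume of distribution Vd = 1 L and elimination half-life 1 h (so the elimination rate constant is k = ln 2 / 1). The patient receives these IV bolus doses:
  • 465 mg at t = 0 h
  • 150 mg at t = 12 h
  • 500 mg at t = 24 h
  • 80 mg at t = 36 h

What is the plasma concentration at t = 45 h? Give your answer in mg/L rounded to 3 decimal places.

k = ln 2 / 1 = 0.69315 per h
Dose 1 (465 mg at t=0 h): 465·exp(−0.69315·45) = 0.000 mg/L
Dose 2 (150 mg at t=12 h): 150·exp(−0.69315·33) = 0.000 mg/L
Dose 3 (500 mg at t=24 h): 500·exp(−0.69315·21) = 0.000 mg/L
Dose 4 (80 mg at t=36 h): 80·exp(−0.69315·9) = 0.156 mg/L
C(45) = 0.000 + 0.000 + 0.000 + 0.156 = 0.156 mg/L

0.156 mg/L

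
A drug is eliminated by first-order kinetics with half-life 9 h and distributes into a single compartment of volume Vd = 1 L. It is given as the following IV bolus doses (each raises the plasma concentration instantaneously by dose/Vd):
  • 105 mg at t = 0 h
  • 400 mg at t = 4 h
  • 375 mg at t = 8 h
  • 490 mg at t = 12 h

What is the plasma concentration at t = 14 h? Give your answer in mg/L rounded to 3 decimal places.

k = ln 2 / 9 = 0.07702 per h
Dose 1 (105 mg at t=0 h): 105·exp(−0.07702·14) = 35.721 mg/L
Dose 2 (400 mg at t=4 h): 400·exp(−0.07702·10) = 185.175 mg/L
Dose 3 (375 mg at t=8 h): 375·exp(−0.07702·6) = 236.235 mg/L
Dose 4 (490 mg at t=12 h): 490·exp(−0.07702·2) = 420.050 mg/L
C(14) = 35.721 + 185.175 + 236.235 + 420.050 = 877.180 mg/L

877.180 mg/L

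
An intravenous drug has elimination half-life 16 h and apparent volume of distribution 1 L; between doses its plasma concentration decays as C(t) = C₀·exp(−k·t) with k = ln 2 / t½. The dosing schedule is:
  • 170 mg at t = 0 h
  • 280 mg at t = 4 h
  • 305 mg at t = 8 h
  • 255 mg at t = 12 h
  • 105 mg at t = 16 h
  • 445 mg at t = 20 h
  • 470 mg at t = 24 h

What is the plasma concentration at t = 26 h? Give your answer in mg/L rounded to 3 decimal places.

k = ln 2 / 16 = 0.04332 per h
Dose 1 (170 mg at t=0 h): 170·exp(−0.04332·26) = 55.116 mg/L
Dose 2 (280 mg at t=4 h): 280·exp(−0.04332·22) = 107.955 mg/L
Dose 3 (305 mg at t=8 h): 305·exp(−0.04332·18) = 139.843 mg/L
Dose 4 (255 mg at t=12 h): 255·exp(−0.04332·14) = 139.040 mg/L
Dose 5 (105 mg at t=16 h): 105·exp(−0.04332·10) = 68.084 mg/L
Dose 6 (445 mg at t=20 h): 445·exp(−0.04332·6) = 343.142 mg/L
Dose 7 (470 mg at t=24 h): 470·exp(−0.04332·2) = 430.992 mg/L
C(26) = 55.116 + 107.955 + 139.843 + 139.040 + 68.084 + 343.142 + 430.992 = 1284.171 mg/L

1284.171 mg/L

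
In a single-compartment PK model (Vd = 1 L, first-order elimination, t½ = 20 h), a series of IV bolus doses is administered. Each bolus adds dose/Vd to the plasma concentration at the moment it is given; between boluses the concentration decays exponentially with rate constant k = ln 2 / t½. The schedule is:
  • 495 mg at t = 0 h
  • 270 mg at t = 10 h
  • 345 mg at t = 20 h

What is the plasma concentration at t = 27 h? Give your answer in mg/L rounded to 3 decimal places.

614.658 mg/L

k = ln 2 / 20 = 0.03466 per h
Dose 1 (495 mg at t=0 h): 495·exp(−0.03466·27) = 194.185 mg/L
Dose 2 (270 mg at t=10 h): 270·exp(−0.03466·17) = 149.792 mg/L
Dose 3 (345 mg at t=20 h): 345·exp(−0.03466·7) = 270.682 mg/L
C(27) = 194.185 + 149.792 + 270.682 = 614.658 mg/L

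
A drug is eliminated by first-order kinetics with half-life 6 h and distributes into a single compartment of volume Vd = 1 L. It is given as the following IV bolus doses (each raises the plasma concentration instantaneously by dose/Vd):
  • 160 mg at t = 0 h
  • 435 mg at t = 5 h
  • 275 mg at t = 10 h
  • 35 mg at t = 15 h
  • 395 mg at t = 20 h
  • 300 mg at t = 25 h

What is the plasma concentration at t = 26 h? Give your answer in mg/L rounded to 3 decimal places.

564.287 mg/L

k = ln 2 / 6 = 0.11552 per h
Dose 1 (160 mg at t=0 h): 160·exp(−0.11552·26) = 7.937 mg/L
Dose 2 (435 mg at t=5 h): 435·exp(−0.11552·21) = 38.449 mg/L
Dose 3 (275 mg at t=10 h): 275·exp(−0.11552·16) = 43.310 mg/L
Dose 4 (35 mg at t=15 h): 35·exp(−0.11552·11) = 9.822 mg/L
Dose 5 (395 mg at t=20 h): 395·exp(−0.11552·6) = 197.500 mg/L
Dose 6 (300 mg at t=25 h): 300·exp(−0.11552·1) = 267.270 mg/L
C(26) = 7.937 + 38.449 + 43.310 + 9.822 + 197.500 + 267.270 = 564.287 mg/L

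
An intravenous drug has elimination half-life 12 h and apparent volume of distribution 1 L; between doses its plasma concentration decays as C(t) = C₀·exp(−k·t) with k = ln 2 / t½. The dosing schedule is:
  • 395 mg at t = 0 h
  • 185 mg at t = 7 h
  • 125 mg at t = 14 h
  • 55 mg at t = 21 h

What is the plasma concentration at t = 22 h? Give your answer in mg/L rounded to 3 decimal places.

319.284 mg/L

k = ln 2 / 12 = 0.05776 per h
Dose 1 (395 mg at t=0 h): 395·exp(−0.05776·22) = 110.843 mg/L
Dose 2 (185 mg at t=7 h): 185·exp(−0.05776·15) = 77.783 mg/L
Dose 3 (125 mg at t=14 h): 125·exp(−0.05776·8) = 78.745 mg/L
Dose 4 (55 mg at t=21 h): 55·exp(−0.05776·1) = 51.913 mg/L
C(22) = 110.843 + 77.783 + 78.745 + 51.913 = 319.284 mg/L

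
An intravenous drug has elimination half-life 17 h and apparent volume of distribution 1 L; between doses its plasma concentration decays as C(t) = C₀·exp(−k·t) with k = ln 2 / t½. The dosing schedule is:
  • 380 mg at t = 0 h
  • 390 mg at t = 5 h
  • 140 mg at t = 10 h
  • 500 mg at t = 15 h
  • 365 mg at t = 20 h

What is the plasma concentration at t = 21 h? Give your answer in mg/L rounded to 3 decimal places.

1195.834 mg/L

k = ln 2 / 17 = 0.04077 per h
Dose 1 (380 mg at t=0 h): 380·exp(−0.04077·21) = 161.407 mg/L
Dose 2 (390 mg at t=5 h): 390·exp(−0.04077·16) = 203.115 mg/L
Dose 3 (140 mg at t=10 h): 140·exp(−0.04077·11) = 89.401 mg/L
Dose 4 (500 mg at t=15 h): 500·exp(−0.04077·6) = 391.493 mg/L
Dose 5 (365 mg at t=20 h): 365·exp(−0.04077·1) = 350.417 mg/L
C(21) = 161.407 + 203.115 + 89.401 + 391.493 + 350.417 = 1195.834 mg/L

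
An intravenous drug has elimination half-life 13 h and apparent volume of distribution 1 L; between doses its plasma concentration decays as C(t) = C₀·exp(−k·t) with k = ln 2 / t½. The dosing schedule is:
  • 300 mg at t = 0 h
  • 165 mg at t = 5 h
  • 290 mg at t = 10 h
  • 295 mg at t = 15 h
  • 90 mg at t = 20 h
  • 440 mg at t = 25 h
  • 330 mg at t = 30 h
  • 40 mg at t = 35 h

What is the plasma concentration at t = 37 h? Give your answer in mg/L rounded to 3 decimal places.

763.260 mg/L

k = ln 2 / 13 = 0.05332 per h
Dose 1 (300 mg at t=0 h): 300·exp(−0.05332·37) = 41.720 mg/L
Dose 2 (165 mg at t=5 h): 165·exp(−0.05332·32) = 29.956 mg/L
Dose 3 (290 mg at t=10 h): 290·exp(−0.05332·27) = 68.736 mg/L
Dose 4 (295 mg at t=15 h): 295·exp(−0.05332·22) = 91.282 mg/L
Dose 5 (90 mg at t=20 h): 90·exp(−0.05332·17) = 36.357 mg/L
Dose 6 (440 mg at t=25 h): 440·exp(−0.05332·12) = 232.049 mg/L
Dose 7 (330 mg at t=30 h): 330·exp(−0.05332·7) = 227.207 mg/L
Dose 8 (40 mg at t=35 h): 40·exp(−0.05332·2) = 35.954 mg/L
C(37) = 41.720 + 29.956 + 68.736 + 91.282 + 36.357 + 232.049 + 227.207 + 35.954 = 763.260 mg/L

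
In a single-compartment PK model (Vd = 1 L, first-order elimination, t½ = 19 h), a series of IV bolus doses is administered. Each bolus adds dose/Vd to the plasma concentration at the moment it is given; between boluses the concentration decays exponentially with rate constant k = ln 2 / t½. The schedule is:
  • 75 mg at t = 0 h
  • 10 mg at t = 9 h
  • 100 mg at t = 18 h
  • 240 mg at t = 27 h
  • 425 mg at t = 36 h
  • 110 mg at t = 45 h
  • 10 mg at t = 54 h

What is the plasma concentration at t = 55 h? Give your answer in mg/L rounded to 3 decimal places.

422.813 mg/L

k = ln 2 / 19 = 0.03648 per h
Dose 1 (75 mg at t=0 h): 75·exp(−0.03648·55) = 10.085 mg/L
Dose 2 (10 mg at t=9 h): 10·exp(−0.03648·46) = 1.867 mg/L
Dose 3 (100 mg at t=18 h): 100·exp(−0.03648·37) = 25.929 mg/L
Dose 4 (240 mg at t=27 h): 240·exp(−0.03648·28) = 86.415 mg/L
Dose 5 (425 mg at t=36 h): 425·exp(−0.03648·19) = 212.500 mg/L
Dose 6 (110 mg at t=45 h): 110·exp(−0.03648·10) = 76.376 mg/L
Dose 7 (10 mg at t=54 h): 10·exp(−0.03648·1) = 9.642 mg/L
C(55) = 10.085 + 1.867 + 25.929 + 86.415 + 212.500 + 76.376 + 9.642 = 422.813 mg/L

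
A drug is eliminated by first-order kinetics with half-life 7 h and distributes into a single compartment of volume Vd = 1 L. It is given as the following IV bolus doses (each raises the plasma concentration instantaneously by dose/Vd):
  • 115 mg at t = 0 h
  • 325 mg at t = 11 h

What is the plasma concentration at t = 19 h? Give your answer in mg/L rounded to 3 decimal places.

k = ln 2 / 7 = 0.09902 per h
Dose 1 (115 mg at t=0 h): 115·exp(−0.09902·19) = 17.523 mg/L
Dose 2 (325 mg at t=11 h): 325·exp(−0.09902·8) = 147.180 mg/L
C(19) = 17.523 + 147.180 = 164.703 mg/L

164.703 mg/L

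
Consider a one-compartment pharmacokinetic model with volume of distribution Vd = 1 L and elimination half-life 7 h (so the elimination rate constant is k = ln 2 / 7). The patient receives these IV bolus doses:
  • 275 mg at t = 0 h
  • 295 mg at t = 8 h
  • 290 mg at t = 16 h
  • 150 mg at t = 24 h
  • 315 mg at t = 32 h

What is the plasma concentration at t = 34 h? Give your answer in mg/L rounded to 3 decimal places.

394.883 mg/L

k = ln 2 / 7 = 0.09902 per h
Dose 1 (275 mg at t=0 h): 275·exp(−0.09902·34) = 9.488 mg/L
Dose 2 (295 mg at t=8 h): 295·exp(−0.09902·26) = 22.476 mg/L
Dose 3 (290 mg at t=16 h): 290·exp(−0.09902·18) = 48.789 mg/L
Dose 4 (150 mg at t=24 h): 150·exp(−0.09902·10) = 55.725 mg/L
Dose 5 (315 mg at t=32 h): 315·exp(−0.09902·2) = 258.406 mg/L
C(34) = 9.488 + 22.476 + 48.789 + 55.725 + 258.406 = 394.883 mg/L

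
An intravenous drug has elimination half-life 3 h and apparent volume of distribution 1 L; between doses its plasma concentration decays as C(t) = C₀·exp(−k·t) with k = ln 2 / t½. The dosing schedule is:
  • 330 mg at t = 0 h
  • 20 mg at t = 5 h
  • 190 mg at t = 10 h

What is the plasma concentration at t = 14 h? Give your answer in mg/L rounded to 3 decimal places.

90.894 mg/L

k = ln 2 / 3 = 0.23105 per h
Dose 1 (330 mg at t=0 h): 330·exp(−0.23105·14) = 12.993 mg/L
Dose 2 (20 mg at t=5 h): 20·exp(−0.23105·9) = 2.500 mg/L
Dose 3 (190 mg at t=10 h): 190·exp(−0.23105·4) = 75.402 mg/L
C(14) = 12.993 + 2.500 + 75.402 = 90.894 mg/L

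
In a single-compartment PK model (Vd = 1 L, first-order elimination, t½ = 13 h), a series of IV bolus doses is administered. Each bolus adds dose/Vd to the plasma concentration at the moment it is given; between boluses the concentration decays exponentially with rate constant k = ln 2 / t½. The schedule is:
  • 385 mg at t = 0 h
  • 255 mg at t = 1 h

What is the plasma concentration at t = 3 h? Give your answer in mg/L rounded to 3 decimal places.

557.296 mg/L

k = ln 2 / 13 = 0.05332 per h
Dose 1 (385 mg at t=0 h): 385·exp(−0.05332·3) = 328.089 mg/L
Dose 2 (255 mg at t=1 h): 255·exp(−0.05332·2) = 229.207 mg/L
C(3) = 328.089 + 229.207 = 557.296 mg/L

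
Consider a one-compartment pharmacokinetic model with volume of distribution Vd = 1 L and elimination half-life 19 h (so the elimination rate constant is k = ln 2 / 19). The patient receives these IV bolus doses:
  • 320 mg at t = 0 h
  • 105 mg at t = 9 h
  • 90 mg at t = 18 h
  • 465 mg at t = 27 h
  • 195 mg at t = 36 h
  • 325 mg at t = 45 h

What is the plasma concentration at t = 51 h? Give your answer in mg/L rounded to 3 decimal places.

k = ln 2 / 19 = 0.03648 per h
Dose 1 (320 mg at t=0 h): 320·exp(−0.03648·51) = 49.788 mg/L
Dose 2 (105 mg at t=9 h): 105·exp(−0.03648·42) = 22.686 mg/L
Dose 3 (90 mg at t=18 h): 90·exp(−0.03648·33) = 27.002 mg/L
Dose 4 (465 mg at t=27 h): 465·exp(−0.03648·24) = 193.733 mg/L
Dose 5 (195 mg at t=36 h): 195·exp(−0.03648·15) = 112.818 mg/L
Dose 6 (325 mg at t=45 h): 325·exp(−0.03648·6) = 261.109 mg/L
C(51) = 49.788 + 22.686 + 27.002 + 193.733 + 112.818 + 261.109 = 667.136 mg/L

667.136 mg/L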